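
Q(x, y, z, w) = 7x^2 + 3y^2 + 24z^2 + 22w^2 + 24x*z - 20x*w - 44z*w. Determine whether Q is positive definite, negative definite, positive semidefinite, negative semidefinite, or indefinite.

positive definite

The symmetric matrix of Q is A = [[7, 0, 12, -10], [0, 3, 0, 0], [12, 0, 24, -22], [-10, 0, -22, 22]].
Leading principal minors: Δ_1 = 7, Δ_2 = 21, Δ_3 = 72, Δ_4 = 60.
All leading principal minors are positive, so by Sylvester's criterion Q is positive definite.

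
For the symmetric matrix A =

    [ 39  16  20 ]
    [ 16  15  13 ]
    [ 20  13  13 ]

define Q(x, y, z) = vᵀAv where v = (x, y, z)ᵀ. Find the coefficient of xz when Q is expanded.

The coefficient of xz is A[1,3] + A[3,1] = 2·20 = 40.

40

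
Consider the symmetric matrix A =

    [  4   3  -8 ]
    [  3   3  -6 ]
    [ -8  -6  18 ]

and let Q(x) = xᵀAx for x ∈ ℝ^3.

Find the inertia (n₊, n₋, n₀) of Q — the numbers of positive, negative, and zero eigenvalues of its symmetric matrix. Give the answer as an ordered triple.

(3, 0, 0)

Symmetric row and column elimination reduces A to a congruent diagonal form with pivots 4, 3/4, 2.
That gives 3 positive pivots.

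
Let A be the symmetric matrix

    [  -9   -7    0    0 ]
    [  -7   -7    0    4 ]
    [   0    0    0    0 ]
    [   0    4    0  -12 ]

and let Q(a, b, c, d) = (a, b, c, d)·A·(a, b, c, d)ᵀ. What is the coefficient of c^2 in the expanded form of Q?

0

The coefficient of c^2 is the diagonal entry A[3,3] = 0.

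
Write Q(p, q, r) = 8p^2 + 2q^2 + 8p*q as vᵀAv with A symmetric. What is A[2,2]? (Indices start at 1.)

The coefficient of q^2 in Q is 2, and that is exactly A[2,2].

2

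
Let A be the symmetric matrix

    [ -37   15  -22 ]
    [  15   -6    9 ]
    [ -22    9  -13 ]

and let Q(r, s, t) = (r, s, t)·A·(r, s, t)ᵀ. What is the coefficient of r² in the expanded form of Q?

The coefficient of r² is the diagonal entry A[1,1] = -37.

-37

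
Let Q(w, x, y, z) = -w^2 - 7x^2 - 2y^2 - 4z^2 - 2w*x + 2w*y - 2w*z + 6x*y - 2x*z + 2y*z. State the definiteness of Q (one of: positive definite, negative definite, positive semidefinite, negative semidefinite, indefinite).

The symmetric matrix of Q is A = [[-1, -1, 1, -1], [-1, -7, 3, -1], [1, 3, -2, 1], [-1, -1, 1, -4]].
Leading principal minors: Δ_1 = -1, Δ_2 = 6, Δ_3 = -2, Δ_4 = 6.
The signs alternate starting with Δ_1 < 0, so by Sylvester's criterion Q is negative definite.

negative definite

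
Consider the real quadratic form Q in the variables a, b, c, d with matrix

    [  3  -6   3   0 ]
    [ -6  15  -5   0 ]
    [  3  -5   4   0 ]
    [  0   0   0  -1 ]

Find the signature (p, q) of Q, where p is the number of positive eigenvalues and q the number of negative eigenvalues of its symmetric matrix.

(3, 1)

Applying the same elementary operations to the rows and columns of A produces a congruent diagonal matrix with entries 3, 3, 2/3, -1.
So there are 3 positive, 1 negative pivots.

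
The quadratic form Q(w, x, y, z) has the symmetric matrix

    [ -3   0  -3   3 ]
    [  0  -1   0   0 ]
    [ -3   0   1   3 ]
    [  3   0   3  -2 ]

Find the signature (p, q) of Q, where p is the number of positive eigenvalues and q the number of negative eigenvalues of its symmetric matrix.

Row-reducing A symmetrically gives the diagonal entries -3, -1, 4, 1.
That gives 2 positive, 2 negative pivots.

(2, 2)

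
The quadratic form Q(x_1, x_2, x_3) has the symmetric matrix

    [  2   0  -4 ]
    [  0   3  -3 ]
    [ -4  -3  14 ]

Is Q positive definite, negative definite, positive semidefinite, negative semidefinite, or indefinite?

Leading principal minors: Δ_1 = 2, Δ_2 = 6, Δ_3 = 18.
All leading principal minors are positive, so by Sylvester's criterion Q is positive definite.

positive definite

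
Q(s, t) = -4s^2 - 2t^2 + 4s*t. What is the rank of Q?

Write A = [[-4, 2], [2, -2]].
Row-reducing A symmetrically gives the diagonal entries -4, -1.
Counting signs: 2 negative.
The rank is the number of nonzero pivots: 2.

2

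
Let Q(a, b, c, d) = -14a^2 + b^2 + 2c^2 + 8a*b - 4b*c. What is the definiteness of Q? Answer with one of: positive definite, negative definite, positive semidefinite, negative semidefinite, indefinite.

The associated matrix is A = [[-14, 4, 0, 0], [4, 1, -2, 0], [0, -2, 2, 0], [0, 0, 0, 0]].
Applying the same elementary operations to the rows and columns of A produces a congruent diagonal matrix with entries -14, 15/7, 2/15, 0.
That gives 2 positive, 1 negative, 1 zero pivots.
Hence Q is indefinite.

indefinite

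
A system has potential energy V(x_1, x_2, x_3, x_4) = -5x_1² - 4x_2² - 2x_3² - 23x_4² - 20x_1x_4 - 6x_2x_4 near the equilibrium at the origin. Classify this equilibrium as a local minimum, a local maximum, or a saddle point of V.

The Hessian at the origin is H = [[-10, 0, 0, -20], [0, -8, 0, -6], [0, 0, -4, 0], [-20, -6, 0, -46]].
Congruent diagonalization of H (simultaneous row and column reduction) yields pivots -10, -8, -4, -3/2.
That gives 4 negative pivots.
H is negative definite, so the origin is a strict local maximum.

local maximum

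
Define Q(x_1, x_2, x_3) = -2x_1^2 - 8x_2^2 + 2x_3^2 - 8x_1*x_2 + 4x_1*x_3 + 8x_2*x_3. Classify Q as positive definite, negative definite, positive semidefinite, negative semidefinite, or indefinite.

Write A = [[-2, -4, 2], [-4, -8, 4], [2, 4, 2]].
Row-reducing A symmetrically gives the diagonal entries -2, 0, 4.
So there are 1 positive, 1 negative, 1 zero pivots.
Hence Q is indefinite.

indefinite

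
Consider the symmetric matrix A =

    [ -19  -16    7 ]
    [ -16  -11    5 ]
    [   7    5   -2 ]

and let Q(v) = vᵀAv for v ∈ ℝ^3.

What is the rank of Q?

Row-reducing A symmetrically gives the diagonal entries -19, 47/19, 12/47.
So there are 2 positive, 1 negative pivots.
The rank is the number of nonzero pivots: 3.

3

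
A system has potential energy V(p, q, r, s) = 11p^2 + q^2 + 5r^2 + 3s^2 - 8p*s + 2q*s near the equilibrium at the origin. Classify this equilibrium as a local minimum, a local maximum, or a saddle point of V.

The Hessian at the origin is H = [[22, 0, 0, -8], [0, 2, 0, 2], [0, 0, 10, 0], [-8, 2, 0, 6]].
An LDLᵀ factorisation of H has diagonal entries 22, 2, 10, 12/11.
So there are 4 positive pivots.
H is positive definite, so the origin is a strict local minimum.

local minimum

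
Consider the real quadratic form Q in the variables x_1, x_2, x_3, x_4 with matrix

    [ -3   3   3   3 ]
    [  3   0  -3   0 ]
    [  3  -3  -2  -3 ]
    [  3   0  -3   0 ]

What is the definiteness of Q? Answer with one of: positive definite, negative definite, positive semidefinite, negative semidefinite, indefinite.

Applying the same elementary operations to the rows and columns of A produces a congruent diagonal matrix with entries -3, 3, 1, 0.
Counting signs: 2 positive, 1 negative, 1 zero.
Hence Q is indefinite.

indefinite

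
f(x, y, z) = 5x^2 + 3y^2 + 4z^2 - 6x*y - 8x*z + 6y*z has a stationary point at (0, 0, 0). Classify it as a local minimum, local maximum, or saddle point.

local minimum

The Hessian at the origin is H = [[10, -6, -8], [-6, 6, 6], [-8, 6, 8]].
An LDLᵀ factorisation of H has diagonal entries 10, 12/5, 1.
So there are 3 positive pivots.
H is positive definite, so the origin is a strict local minimum.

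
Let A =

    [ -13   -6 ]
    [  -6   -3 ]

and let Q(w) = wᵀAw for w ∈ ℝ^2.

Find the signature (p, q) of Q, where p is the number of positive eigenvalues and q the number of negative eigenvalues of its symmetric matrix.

Congruent diagonalization of A (simultaneous row and column reduction) yields pivots -13, -3/13.
Counting signs: 2 negative.

(0, 2)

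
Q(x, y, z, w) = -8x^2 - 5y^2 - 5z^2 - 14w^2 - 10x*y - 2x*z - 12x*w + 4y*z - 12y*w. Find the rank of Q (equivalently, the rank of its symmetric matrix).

The symmetric matrix is A = [[-8, -5, -1, -6], [-5, -5, 2, -6], [-1, 2, -5, 0], [-6, -6, 0, -14]].
An LDLᵀ factorisation of A has diagonal entries -8, -15/8, -6/5, -2.
That gives 4 negative pivots.
The rank is the number of nonzero pivots: 4.

4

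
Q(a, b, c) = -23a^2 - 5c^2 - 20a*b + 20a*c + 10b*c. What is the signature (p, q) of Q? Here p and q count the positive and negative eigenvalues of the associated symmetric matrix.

(1, 2)

The symmetric matrix is A = [[-23, -10, 10], [-10, 0, 5], [10, 5, -5]].
Row-reducing A symmetrically gives the diagonal entries -23, 100/23, -3/4.
That gives 1 positive, 2 negative pivots.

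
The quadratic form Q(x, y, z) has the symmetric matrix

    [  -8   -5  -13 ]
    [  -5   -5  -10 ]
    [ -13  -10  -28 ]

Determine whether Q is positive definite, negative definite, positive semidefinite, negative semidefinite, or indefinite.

negative definite

Leading principal minors: Δ_1 = -8, Δ_2 = 15, Δ_3 = -75.
The signs alternate starting with Δ_1 < 0, so by Sylvester's criterion Q is negative definite.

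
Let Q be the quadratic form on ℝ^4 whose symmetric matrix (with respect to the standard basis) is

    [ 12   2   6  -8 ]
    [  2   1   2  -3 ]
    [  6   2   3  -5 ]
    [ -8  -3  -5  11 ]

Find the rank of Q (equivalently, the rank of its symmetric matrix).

Symmetric row and column elimination reduces A to a congruent diagonal form with pivots 12, 2/3, -3/2, 3.
That gives 3 positive, 1 negative pivots.
The rank is the number of nonzero pivots: 4.

4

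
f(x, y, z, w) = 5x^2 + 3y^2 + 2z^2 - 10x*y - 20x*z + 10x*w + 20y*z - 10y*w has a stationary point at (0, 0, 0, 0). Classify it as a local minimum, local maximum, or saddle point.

The Hessian at the origin is H = [[10, -10, -20, 10], [-10, 6, 20, -10], [-20, 20, 4, 0], [10, -10, 0, 0]].
An LDLᵀ factorisation of H has diagonal entries 10, -4, -36, 10/9.
That gives 2 positive, 2 negative pivots.
H is indefinite, so the origin is a saddle point.

saddle point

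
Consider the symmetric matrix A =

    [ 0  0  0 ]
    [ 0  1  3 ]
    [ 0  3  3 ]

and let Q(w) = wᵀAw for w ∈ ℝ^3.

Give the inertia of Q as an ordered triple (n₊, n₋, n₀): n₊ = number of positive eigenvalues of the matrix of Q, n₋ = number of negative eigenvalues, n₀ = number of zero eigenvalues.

Symmetric row and column elimination reduces A to a congruent diagonal form with pivots 0, 1, -6.
That gives 1 positive, 1 negative, 1 zero pivots.

(1, 1, 1)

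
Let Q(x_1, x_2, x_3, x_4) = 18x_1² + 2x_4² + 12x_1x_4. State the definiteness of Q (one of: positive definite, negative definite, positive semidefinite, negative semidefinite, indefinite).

positive semidefinite

Write A = [[18, 0, 0, 6], [0, 0, 0, 0], [0, 0, 0, 0], [6, 0, 0, 2]].
Congruent diagonalization of A (simultaneous row and column reduction) yields pivots 18, 0, 0, 0.
Counting signs: 1 positive, 3 zero.
Hence Q is positive semidefinite.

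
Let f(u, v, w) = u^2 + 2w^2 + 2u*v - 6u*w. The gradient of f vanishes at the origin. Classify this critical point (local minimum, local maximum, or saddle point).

The Hessian at the origin is H = [[2, 2, -6], [2, 0, 0], [-6, 0, 4]].
Row-reducing H symmetrically gives the diagonal entries 2, -2, 4.
Counting signs: 2 positive, 1 negative.
H is indefinite, so the origin is a saddle point.

saddle point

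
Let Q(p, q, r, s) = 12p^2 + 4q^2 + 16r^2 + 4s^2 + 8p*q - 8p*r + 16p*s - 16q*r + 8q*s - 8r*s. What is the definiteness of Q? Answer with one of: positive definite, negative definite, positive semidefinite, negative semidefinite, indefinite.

indefinite

Write A = [[12, 4, -4, 8], [4, 4, -8, 4], [-4, -8, 16, -4], [8, 4, -4, 4]].
Row-reducing A symmetrically gives the diagonal entries 12, 8/3, -2, 0.
So there are 2 positive, 1 negative, 1 zero pivots.
Hence Q is indefinite.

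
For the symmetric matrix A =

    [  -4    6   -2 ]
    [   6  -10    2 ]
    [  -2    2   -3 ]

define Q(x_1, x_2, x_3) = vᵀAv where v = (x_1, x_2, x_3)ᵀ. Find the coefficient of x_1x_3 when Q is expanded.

The coefficient of x_1x_3 is A[1,3] + A[3,1] = 2·(-2) = -4.

-4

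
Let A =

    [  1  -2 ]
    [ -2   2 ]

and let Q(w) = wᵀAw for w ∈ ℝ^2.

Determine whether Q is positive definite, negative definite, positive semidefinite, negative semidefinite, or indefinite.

For the 2×2 matrix [[1, -2], [-2, 2]]: det = 1·2 − (-2)² = -2, trace = 3.
det < 0 so the eigenvalues have opposite signs; the form is indefinite.

indefinite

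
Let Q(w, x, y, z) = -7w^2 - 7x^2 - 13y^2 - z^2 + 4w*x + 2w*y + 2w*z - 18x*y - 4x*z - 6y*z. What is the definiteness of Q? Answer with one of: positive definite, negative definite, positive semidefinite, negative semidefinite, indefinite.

negative definite

Write A = [[-7, 2, 1, 1], [2, -7, -9, -2], [1, -9, -13, -3], [1, -2, -3, -1]].
Applying the same elementary operations to the rows and columns of A produces a congruent diagonal matrix with entries -7, -45/7, -47/45, -6/47.
Counting signs: 4 negative.
Hence Q is negative definite.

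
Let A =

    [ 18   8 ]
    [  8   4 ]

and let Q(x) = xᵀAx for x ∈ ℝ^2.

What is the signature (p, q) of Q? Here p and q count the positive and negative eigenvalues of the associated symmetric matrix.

(2, 0)

Applying the same elementary operations to the rows and columns of A produces a congruent diagonal matrix with entries 18, 4/9.
Counting signs: 2 positive.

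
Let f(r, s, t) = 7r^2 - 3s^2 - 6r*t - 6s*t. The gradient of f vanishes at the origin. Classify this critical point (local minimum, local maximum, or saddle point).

The Hessian at the origin is H = [[14, 0, -6], [0, -6, -6], [-6, -6, 0]].
Applying the same elementary operations to the rows and columns of H produces a congruent diagonal matrix with entries 14, -6, 24/7.
So there are 2 positive, 1 negative pivots.
H is indefinite, so the origin is a saddle point.

saddle point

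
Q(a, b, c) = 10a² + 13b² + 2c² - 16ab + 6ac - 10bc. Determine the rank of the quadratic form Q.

3

The associated matrix is A = [[10, -8, 3], [-8, 13, -5], [3, -5, 2]].
Congruent diagonalization of A (simultaneous row and column reduction) yields pivots 10, 33/5, 5/66.
Counting signs: 3 positive.
The rank is the number of nonzero pivots: 3.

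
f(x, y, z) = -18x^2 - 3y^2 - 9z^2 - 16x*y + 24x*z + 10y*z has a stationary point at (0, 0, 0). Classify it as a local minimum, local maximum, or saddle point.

The Hessian at the origin is H = [[-36, -16, 24], [-16, -6, 10], [24, 10, -18]].
Congruent diagonalization of H (simultaneous row and column reduction) yields pivots -36, 10/9, -12/5.
Counting signs: 1 positive, 2 negative.
H is indefinite, so the origin is a saddle point.

saddle point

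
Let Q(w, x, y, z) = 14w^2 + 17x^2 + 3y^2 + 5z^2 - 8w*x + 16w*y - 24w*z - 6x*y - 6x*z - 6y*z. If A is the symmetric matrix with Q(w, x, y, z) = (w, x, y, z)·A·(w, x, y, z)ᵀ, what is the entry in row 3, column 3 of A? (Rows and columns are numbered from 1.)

3

The coefficient of y^2 in Q is 3, and that is exactly A[3,3].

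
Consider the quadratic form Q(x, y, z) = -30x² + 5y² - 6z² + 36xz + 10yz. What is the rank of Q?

3

Write A = [[-30, 0, 18], [0, 5, 5], [18, 5, -6]].
Row-reducing A symmetrically gives the diagonal entries -30, 5, -1/5.
So there are 1 positive, 2 negative pivots.
The rank is the number of nonzero pivots: 3.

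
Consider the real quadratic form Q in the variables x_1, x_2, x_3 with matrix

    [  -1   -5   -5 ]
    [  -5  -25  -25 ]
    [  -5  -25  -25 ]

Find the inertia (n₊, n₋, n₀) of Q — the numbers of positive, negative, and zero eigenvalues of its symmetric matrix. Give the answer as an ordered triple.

Row-reducing A symmetrically gives the diagonal entries -1, 0, 0.
That gives 1 negative, 2 zero pivots.

(0, 1, 2)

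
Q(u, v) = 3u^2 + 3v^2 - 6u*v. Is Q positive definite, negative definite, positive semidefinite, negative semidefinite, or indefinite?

positive semidefinite

The symmetric matrix of Q is [[3, -3], [-3, 3]].
For the 2×2 matrix [[3, -3], [-3, 3]]: det = 3·3 − (-3)² = 0, trace = 6.
det = 0 so one eigenvalue is zero; the form is semidefinite with the sign of the trace.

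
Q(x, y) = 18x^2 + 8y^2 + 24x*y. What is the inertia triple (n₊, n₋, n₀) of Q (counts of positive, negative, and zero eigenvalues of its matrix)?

(1, 0, 1)

The associated matrix is A = [[18, 12], [12, 8]].
Symmetric row and column elimination reduces A to a congruent diagonal form with pivots 18, 0.
That gives 1 positive, 1 zero pivots.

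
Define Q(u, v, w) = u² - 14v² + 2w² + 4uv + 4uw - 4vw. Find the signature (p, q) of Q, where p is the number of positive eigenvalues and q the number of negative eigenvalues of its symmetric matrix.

(1, 1)

The associated matrix is A = [[1, 2, 2], [2, -14, -2], [2, -2, 2]].
Symmetric row and column elimination reduces A to a congruent diagonal form with pivots 1, -18, 0.
So there are 1 positive, 1 negative, 1 zero pivots.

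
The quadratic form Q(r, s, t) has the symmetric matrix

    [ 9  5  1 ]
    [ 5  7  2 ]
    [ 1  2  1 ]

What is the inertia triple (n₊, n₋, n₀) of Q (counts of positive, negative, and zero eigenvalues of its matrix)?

Symmetric row and column elimination reduces A to a congruent diagonal form with pivots 9, 38/9, 15/38.
That gives 3 positive pivots.

(3, 0, 0)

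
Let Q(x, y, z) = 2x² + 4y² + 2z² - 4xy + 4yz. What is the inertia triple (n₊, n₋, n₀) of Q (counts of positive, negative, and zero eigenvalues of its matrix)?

(2, 0, 1)

Write A = [[2, -2, 0], [-2, 4, 2], [0, 2, 2]].
Applying the same elementary operations to the rows and columns of A produces a congruent diagonal matrix with entries 2, 2, 0.
That gives 2 positive, 1 zero pivots.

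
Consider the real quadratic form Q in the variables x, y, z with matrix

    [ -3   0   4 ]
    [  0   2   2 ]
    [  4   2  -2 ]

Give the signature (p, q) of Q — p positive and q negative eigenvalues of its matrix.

Row-reducing A symmetrically gives the diagonal entries -3, 2, 4/3.
That gives 2 positive, 1 negative pivots.

(2, 1)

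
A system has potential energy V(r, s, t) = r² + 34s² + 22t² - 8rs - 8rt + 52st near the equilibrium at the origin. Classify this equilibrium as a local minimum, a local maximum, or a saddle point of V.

The Hessian at the origin is H = [[2, -8, -8], [-8, 68, 52], [-8, 52, 44]].
Row-reducing H symmetrically gives the diagonal entries 2, 36, 8/9.
That gives 3 positive pivots.
H is positive definite, so the origin is a strict local minimum.

local minimum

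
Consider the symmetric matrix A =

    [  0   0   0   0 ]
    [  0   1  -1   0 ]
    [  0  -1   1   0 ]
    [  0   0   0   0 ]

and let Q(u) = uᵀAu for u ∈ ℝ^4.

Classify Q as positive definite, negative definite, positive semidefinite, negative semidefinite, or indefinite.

positive semidefinite

Row-reducing A symmetrically gives the diagonal entries 0, 1, 0, 0.
Counting signs: 1 positive, 3 zero.
Hence Q is positive semidefinite.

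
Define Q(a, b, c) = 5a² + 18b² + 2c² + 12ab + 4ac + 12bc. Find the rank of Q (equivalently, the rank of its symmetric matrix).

2

The symmetric matrix is A = [[5, 6, 2], [6, 18, 6], [2, 6, 2]].
Congruent diagonalization of A (simultaneous row and column reduction) yields pivots 5, 54/5, 0.
Counting signs: 2 positive, 1 zero.
The rank is the number of nonzero pivots: 2.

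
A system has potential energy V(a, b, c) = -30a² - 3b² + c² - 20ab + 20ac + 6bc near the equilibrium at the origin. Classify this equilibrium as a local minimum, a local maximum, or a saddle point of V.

The Hessian at the origin is H = [[-60, -20, 20], [-20, -6, 6], [20, 6, 2]].
Symmetric row and column elimination reduces H to a congruent diagonal form with pivots -60, 2/3, 8.
Counting signs: 2 positive, 1 negative.
H is indefinite, so the origin is a saddle point.

saddle point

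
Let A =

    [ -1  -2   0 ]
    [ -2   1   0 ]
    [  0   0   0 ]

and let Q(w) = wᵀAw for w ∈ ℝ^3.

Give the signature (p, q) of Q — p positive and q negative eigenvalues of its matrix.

(1, 1)

Symmetric row and column elimination reduces A to a congruent diagonal form with pivots -1, 5, 0.
That gives 1 positive, 1 negative, 1 zero pivots.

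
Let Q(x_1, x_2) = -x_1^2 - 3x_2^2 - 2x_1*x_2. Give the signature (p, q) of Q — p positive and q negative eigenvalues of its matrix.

The associated matrix is A = [[-1, -1], [-1, -3]].
An LDLᵀ factorisation of A has diagonal entries -1, -2.
So there are 2 negative pivots.

(0, 2)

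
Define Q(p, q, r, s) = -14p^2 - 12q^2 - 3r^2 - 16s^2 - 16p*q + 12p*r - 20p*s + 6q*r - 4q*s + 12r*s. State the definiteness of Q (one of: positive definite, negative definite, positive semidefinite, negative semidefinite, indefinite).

negative definite

The symmetric matrix is A = [[-14, -8, 6, -10], [-8, -12, 3, -2], [6, 3, -3, 6], [-10, -2, 6, -16]].
Symmetric row and column elimination reduces A to a congruent diagonal form with pivots -14, -52/7, -21/52, -10/7.
That gives 4 negative pivots.
Hence Q is negative definite.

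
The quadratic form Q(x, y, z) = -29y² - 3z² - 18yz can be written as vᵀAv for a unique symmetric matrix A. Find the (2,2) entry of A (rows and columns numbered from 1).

The coefficient of y² in Q is -29, and that is exactly A[2,2].

-29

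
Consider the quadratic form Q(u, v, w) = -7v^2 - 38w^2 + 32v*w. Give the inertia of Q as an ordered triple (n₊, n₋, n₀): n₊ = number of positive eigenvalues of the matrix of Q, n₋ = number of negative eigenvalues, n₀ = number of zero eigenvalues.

The symmetric matrix is A = [[0, 0, 0], [0, -7, 16], [0, 16, -38]].
Applying the same elementary operations to the rows and columns of A produces a congruent diagonal matrix with entries 0, -7, -10/7.
That gives 2 negative, 1 zero pivots.

(0, 2, 1)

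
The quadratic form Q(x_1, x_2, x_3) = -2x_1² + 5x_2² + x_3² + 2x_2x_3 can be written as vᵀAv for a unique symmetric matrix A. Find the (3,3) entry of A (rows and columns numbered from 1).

1

The coefficient of x_3² in Q is 1, and that is exactly A[3,3].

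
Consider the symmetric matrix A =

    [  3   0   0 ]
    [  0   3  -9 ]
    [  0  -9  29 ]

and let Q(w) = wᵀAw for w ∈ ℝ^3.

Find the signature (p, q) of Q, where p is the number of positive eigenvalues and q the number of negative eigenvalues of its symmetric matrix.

Applying the same elementary operations to the rows and columns of A produces a congruent diagonal matrix with entries 3, 3, 2.
So there are 3 positive pivots.

(3, 0)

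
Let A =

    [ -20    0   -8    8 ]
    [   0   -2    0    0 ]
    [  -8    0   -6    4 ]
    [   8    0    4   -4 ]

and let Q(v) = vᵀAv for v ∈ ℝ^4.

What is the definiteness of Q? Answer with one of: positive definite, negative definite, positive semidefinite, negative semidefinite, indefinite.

Congruent diagonalization of A (simultaneous row and column reduction) yields pivots -20, -2, -14/5, -4/7.
So there are 4 negative pivots.
Hence Q is negative definite.

negative definite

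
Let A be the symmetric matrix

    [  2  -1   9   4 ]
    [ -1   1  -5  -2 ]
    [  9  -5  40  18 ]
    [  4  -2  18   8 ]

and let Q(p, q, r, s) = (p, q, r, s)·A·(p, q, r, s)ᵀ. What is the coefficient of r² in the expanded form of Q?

The coefficient of r² is the diagonal entry A[3,3] = 40.

40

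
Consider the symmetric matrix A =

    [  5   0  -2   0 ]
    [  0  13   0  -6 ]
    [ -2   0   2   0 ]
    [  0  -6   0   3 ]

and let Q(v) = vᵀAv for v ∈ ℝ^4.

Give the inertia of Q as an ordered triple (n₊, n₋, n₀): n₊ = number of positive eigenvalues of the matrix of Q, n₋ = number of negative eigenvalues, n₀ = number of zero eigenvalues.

Applying the same elementary operations to the rows and columns of A produces a congruent diagonal matrix with entries 5, 13, 6/5, 3/13.
That gives 4 positive pivots.

(4, 0, 0)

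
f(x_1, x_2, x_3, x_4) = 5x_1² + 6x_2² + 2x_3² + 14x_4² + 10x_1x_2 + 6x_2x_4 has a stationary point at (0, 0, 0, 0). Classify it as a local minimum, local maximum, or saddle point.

local minimum

The Hessian at the origin is H = [[10, 10, 0, 0], [10, 12, 0, 6], [0, 0, 4, 0], [0, 6, 0, 28]].
Applying the same elementary operations to the rows and columns of H produces a congruent diagonal matrix with entries 10, 2, 4, 10.
That gives 4 positive pivots.
H is positive definite, so the origin is a strict local minimum.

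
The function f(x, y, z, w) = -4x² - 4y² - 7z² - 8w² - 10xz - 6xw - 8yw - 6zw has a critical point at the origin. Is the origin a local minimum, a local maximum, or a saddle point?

The Hessian at the origin is H = [[-8, 0, -10, -6], [0, -8, 0, -8], [-10, 0, -14, -6], [-6, -8, -6, -16]].
Symmetric row and column elimination reduces H to a congruent diagonal form with pivots -8, -8, -3/2, -2.
So there are 4 negative pivots.
H is negative definite, so the origin is a strict local maximum.

local maximum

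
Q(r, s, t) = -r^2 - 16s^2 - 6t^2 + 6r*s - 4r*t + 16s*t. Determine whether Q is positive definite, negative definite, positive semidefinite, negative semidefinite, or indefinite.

negative definite

The symmetric matrix of Q is A = [[-1, 3, -2], [3, -16, 8], [-2, 8, -6]].
Leading principal minors: Δ_1 = -1, Δ_2 = 7, Δ_3 = -10.
The signs alternate starting with Δ_1 < 0, so by Sylvester's criterion Q is negative definite.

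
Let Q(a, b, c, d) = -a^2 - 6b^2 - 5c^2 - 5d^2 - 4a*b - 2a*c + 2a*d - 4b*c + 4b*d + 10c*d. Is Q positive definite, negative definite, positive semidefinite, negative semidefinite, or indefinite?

negative semidefinite

The symmetric matrix is A = [[-1, -2, -1, 1], [-2, -6, -2, 2], [-1, -2, -5, 5], [1, 2, 5, -5]].
Row-reducing A symmetrically gives the diagonal entries -1, -2, -4, 0.
Counting signs: 3 negative, 1 zero.
Hence Q is negative semidefinite.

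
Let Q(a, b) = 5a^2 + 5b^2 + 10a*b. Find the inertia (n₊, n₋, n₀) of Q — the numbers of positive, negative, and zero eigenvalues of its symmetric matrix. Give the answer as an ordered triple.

Write A = [[5, 5], [5, 5]].
Symmetric row and column elimination reduces A to a congruent diagonal form with pivots 5, 0.
That gives 1 positive, 1 zero pivots.

(1, 0, 1)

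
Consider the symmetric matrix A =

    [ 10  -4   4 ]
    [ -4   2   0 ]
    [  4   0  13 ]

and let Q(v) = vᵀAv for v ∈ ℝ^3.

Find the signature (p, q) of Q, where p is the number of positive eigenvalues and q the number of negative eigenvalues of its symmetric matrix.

(3, 0)

Congruent diagonalization of A (simultaneous row and column reduction) yields pivots 10, 2/5, 5.
That gives 3 positive pivots.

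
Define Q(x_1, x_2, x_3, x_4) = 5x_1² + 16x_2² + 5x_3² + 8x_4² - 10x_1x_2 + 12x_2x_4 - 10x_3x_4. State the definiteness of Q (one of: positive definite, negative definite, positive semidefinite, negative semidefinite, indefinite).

indefinite

The symmetric matrix is A = [[5, -5, 0, 0], [-5, 16, 0, 6], [0, 0, 5, -5], [0, 6, -5, 8]].
Applying the same elementary operations to the rows and columns of A produces a congruent diagonal matrix with entries 5, 11, 5, -3/11.
That gives 3 positive, 1 negative pivots.
Hence Q is indefinite.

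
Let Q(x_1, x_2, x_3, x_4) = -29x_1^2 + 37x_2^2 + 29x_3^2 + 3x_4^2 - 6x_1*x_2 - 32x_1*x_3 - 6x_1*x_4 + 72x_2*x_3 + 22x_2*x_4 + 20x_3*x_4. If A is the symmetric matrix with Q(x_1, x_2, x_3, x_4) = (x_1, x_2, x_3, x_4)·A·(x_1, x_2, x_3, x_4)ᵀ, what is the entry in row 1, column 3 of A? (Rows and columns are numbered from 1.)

-16

The coefficient of x_1·x_3 in Q is -32. For a symmetric A this equals A[1,3] + A[3,1] = 2·A[1,3].
So A[1,3] = -32/2 = -16.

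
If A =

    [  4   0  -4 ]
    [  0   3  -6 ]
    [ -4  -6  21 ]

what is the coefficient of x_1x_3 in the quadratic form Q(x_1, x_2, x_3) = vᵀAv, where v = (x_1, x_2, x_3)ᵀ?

The coefficient of x_1x_3 is A[1,3] + A[3,1] = 2·(-4) = -8.

-8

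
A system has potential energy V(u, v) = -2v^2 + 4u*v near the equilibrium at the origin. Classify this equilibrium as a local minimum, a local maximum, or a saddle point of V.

saddle point

The Hessian at the origin is H = [[0, 4], [4, -4]].
det H = 0·-4 − (4)² = -16 < 0, so H is indefinite.
Therefore the origin is a saddle point.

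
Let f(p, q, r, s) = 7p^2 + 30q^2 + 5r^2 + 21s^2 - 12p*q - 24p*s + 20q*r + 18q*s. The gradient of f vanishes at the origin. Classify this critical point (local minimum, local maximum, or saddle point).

The Hessian at the origin is H = [[14, -12, 0, -24], [-12, 60, 20, 18], [0, 20, 10, 0], [-24, 18, 0, 42]].
Row-reducing H symmetrically gives the diagonal entries 14, 348/7, 170/87, 3/17.
Counting signs: 4 positive.
H is positive definite, so the origin is a strict local minimum.

local minimum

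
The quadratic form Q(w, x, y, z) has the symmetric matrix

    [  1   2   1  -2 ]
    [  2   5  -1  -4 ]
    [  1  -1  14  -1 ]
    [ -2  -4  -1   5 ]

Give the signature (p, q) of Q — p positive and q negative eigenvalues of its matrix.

(4, 0)

Symmetric row and column elimination reduces A to a congruent diagonal form with pivots 1, 1, 4, 3/4.
That gives 4 positive pivots.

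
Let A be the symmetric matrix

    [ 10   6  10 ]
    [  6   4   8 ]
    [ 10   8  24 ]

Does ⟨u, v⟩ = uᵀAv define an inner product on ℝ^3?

Symmetric row and column elimination reduces A to a congruent diagonal form with pivots 10, 2/5, 4.
Counting signs: 3 positive.
Hence Q is positive definite.
⟨·,·⟩ is an inner product exactly when A is positive definite.

yes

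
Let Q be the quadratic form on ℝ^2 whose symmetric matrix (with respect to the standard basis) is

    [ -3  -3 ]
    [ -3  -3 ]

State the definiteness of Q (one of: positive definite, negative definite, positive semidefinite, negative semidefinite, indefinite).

For the 2×2 matrix [[-3, -3], [-3, -3]]: det = -3·-3 − (-3)² = 0, trace = -6.
det = 0 so one eigenvalue is zero; the form is semidefinite with the sign of the trace.

negative semidefinite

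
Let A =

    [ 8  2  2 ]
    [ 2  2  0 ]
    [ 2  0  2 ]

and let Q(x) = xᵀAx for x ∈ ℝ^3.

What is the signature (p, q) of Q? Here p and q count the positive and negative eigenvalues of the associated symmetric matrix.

Symmetric row and column elimination reduces A to a congruent diagonal form with pivots 8, 3/2, 4/3.
That gives 3 positive pivots.

(3, 0)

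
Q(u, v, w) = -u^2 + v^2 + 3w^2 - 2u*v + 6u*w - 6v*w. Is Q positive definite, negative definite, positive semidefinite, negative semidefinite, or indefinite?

indefinite

The associated matrix is A = [[-1, -1, 3], [-1, 1, -3], [3, -3, 3]].
An LDLᵀ factorisation of A has diagonal entries -1, 2, -6.
So there are 1 positive, 2 negative pivots.
Hence Q is indefinite.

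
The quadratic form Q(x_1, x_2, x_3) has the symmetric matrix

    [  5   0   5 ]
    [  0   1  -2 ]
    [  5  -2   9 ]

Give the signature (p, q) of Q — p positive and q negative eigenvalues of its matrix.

(2, 0)

Symmetric row and column elimination reduces A to a congruent diagonal form with pivots 5, 1, 0.
So there are 2 positive, 1 zero pivots.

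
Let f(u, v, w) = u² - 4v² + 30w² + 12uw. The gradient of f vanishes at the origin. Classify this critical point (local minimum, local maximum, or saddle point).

saddle point

The Hessian at the origin is H = [[2, 0, 12], [0, -8, 0], [12, 0, 60]].
Applying the same elementary operations to the rows and columns of H produces a congruent diagonal matrix with entries 2, -8, -12.
So there are 1 positive, 2 negative pivots.
H is indefinite, so the origin is a saddle point.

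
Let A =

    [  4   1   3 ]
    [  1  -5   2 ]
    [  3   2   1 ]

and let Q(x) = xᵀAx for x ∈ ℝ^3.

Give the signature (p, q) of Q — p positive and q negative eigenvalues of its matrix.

(1, 2)

Row-reducing A symmetrically gives the diagonal entries 4, -21/4, -20/21.
That gives 1 positive, 2 negative pivots.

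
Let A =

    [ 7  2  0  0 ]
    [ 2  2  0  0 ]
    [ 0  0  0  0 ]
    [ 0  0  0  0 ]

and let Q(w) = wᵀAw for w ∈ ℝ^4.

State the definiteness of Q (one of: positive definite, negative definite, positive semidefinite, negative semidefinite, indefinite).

positive semidefinite

Row-reducing A symmetrically gives the diagonal entries 7, 10/7, 0, 0.
Counting signs: 2 positive, 2 zero.
Hence Q is positive semidefinite.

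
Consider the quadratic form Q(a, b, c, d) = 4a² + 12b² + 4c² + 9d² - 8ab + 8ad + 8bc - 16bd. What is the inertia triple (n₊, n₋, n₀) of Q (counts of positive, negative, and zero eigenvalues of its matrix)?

Write A = [[4, -4, 0, 4], [-4, 12, 4, -8], [0, 4, 4, 0], [4, -8, 0, 9]].
Row-reducing A symmetrically gives the diagonal entries 4, 8, 2, 1.
Counting signs: 4 positive.

(4, 0, 0)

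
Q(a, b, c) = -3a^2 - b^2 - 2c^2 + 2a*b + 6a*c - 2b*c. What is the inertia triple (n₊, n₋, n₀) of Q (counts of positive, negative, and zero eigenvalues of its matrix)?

The associated matrix is A = [[-3, 1, 3], [1, -1, -1], [3, -1, -2]].
Congruent diagonalization of A (simultaneous row and column reduction) yields pivots -3, -2/3, 1.
So there are 1 positive, 2 negative pivots.

(1, 2, 0)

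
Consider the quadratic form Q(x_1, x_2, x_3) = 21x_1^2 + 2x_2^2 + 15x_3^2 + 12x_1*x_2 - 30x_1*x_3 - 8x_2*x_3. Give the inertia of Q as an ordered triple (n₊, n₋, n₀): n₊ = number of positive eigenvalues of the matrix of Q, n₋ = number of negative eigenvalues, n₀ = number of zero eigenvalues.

(3, 0, 0)

The associated matrix is A = [[21, 6, -15], [6, 2, -4], [-15, -4, 15]].
Row-reducing A symmetrically gives the diagonal entries 21, 2/7, 4.
Counting signs: 3 positive.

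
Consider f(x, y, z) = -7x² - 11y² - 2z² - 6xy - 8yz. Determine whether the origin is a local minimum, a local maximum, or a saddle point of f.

The Hessian at the origin is H = [[-14, -6, 0], [-6, -22, -8], [0, -8, -4]].
An LDLᵀ factorisation of H has diagonal entries -14, -136/7, -12/17.
So there are 3 negative pivots.
H is negative definite, so the origin is a strict local maximum.

local maximum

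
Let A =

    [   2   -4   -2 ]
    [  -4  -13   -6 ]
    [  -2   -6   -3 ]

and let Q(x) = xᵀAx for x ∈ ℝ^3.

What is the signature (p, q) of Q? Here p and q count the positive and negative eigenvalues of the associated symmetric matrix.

An LDLᵀ factorisation of A has diagonal entries 2, -21, -5/21.
That gives 1 positive, 2 negative pivots.

(1, 2)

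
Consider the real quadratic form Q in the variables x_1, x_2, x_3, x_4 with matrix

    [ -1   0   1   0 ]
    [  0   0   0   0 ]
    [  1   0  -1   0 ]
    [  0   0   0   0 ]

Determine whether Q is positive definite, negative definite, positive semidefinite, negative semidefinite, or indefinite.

negative semidefinite

Congruent diagonalization of A (simultaneous row and column reduction) yields pivots -1, 0, 0, 0.
That gives 1 negative, 3 zero pivots.
Hence Q is negative semidefinite.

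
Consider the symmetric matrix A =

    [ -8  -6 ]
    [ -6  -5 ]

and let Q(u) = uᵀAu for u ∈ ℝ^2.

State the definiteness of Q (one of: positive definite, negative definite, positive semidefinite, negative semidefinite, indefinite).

Leading principal minors: Δ_1 = -8, Δ_2 = 4.
The signs alternate starting with Δ_1 < 0, so by Sylvester's criterion Q is negative definite.

negative definite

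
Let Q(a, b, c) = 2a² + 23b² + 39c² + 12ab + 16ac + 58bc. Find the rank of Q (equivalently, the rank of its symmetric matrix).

Write A = [[2, 6, 8], [6, 23, 29], [8, 29, 39]].
Congruent diagonalization of A (simultaneous row and column reduction) yields pivots 2, 5, 2.
That gives 3 positive pivots.
The rank is the number of nonzero pivots: 3.

3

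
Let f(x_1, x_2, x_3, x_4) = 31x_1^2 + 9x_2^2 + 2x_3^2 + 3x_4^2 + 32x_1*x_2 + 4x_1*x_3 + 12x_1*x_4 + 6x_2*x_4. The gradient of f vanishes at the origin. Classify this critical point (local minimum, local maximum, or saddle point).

local minimum

The Hessian at the origin is H = [[62, 32, 4, 12], [32, 18, 0, 6], [4, 0, 4, 0], [12, 6, 0, 6]].
An LDLᵀ factorisation of H has diagonal entries 62, 46/31, 20/23, 12/5.
So there are 4 positive pivots.
H is positive definite, so the origin is a strict local minimum.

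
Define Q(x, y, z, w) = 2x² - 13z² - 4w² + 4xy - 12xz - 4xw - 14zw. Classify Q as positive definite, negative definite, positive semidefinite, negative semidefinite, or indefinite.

The associated matrix is A = [[2, 2, -6, -2], [2, 0, 0, 0], [-6, 0, -13, -7], [-2, 0, -7, -4]].
Symmetric row and column elimination reduces A to a congruent diagonal form with pivots 2, -2, -13, -3/13.
Counting signs: 1 positive, 3 negative.
Hence Q is indefinite.

indefinite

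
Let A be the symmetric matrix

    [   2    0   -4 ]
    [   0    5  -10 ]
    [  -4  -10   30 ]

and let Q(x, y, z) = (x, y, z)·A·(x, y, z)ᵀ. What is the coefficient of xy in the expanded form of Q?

The coefficient of xy is A[1,2] + A[2,1] = 2·0 = 0.

0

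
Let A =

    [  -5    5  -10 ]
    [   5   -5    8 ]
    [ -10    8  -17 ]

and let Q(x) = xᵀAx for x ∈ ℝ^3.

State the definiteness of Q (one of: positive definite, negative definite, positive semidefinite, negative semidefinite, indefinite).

A is congruent to a diagonal matrix with 1 positive, 2 negative and 0 zero entries, so Q is indefinite.

indefinite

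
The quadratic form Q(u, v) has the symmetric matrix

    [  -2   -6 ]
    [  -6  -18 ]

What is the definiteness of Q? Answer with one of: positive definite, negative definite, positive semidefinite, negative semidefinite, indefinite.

Row-reducing A symmetrically gives the diagonal entries -2, 0.
Counting signs: 1 negative, 1 zero.
Hence Q is negative semidefinite.

negative semidefinite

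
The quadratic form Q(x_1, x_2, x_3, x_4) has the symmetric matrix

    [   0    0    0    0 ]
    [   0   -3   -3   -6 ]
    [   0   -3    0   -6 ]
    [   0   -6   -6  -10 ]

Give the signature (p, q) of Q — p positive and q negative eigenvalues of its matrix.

Applying the same elementary operations to the rows and columns of A produces a congruent diagonal matrix with entries 0, -3, 3, 2.
That gives 2 positive, 1 negative, 1 zero pivots.

(2, 1)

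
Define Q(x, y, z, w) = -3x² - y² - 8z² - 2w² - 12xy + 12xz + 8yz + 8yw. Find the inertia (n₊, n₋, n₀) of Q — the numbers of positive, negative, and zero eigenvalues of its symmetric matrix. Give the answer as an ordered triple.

The symmetric matrix is A = [[-3, -6, 6, 0], [-6, -1, 4, 4], [6, 4, -8, 0], [0, 4, 0, -2]].
Applying the same elementary operations to the rows and columns of A produces a congruent diagonal matrix with entries -3, 11, -20/11, 6/5.
So there are 2 positive, 2 negative pivots.

(2, 2, 0)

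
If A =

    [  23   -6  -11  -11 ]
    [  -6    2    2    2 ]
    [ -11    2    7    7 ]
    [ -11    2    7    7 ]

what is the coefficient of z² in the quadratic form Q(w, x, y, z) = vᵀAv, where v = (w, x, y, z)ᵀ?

7

The coefficient of z² is the diagonal entry A[4,4] = 7.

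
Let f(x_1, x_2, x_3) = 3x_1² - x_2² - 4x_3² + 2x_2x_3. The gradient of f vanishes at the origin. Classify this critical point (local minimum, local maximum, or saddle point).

The Hessian at the origin is H = [[6, 0, 0], [0, -2, 2], [0, 2, -8]].
Symmetric row and column elimination reduces H to a congruent diagonal form with pivots 6, -2, -6.
That gives 1 positive, 2 negative pivots.
H is indefinite, so the origin is a saddle point.

saddle point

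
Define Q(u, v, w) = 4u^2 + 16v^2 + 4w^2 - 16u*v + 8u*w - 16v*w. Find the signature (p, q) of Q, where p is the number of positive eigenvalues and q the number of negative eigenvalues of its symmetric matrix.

(1, 0)

Write A = [[4, -8, 4], [-8, 16, -8], [4, -8, 4]].
Symmetric row and column elimination reduces A to a congruent diagonal form with pivots 4, 0, 0.
So there are 1 positive, 2 zero pivots.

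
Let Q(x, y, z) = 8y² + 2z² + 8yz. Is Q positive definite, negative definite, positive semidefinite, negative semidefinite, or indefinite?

positive semidefinite

Write A = [[0, 0, 0], [0, 8, 4], [0, 4, 2]].
Congruent diagonalization of A (simultaneous row and column reduction) yields pivots 0, 8, 0.
That gives 1 positive, 2 zero pivots.
Hence Q is positive semidefinite.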